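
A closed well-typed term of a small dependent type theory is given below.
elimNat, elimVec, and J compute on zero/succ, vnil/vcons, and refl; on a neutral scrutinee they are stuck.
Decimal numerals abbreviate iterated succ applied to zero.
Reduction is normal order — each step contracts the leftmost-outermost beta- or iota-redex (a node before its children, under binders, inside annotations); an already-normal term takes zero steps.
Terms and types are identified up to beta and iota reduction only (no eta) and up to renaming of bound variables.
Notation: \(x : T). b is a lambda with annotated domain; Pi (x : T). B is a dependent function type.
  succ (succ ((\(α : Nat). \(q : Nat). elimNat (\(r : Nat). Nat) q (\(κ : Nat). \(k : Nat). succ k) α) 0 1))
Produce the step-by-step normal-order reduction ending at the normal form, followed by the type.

normal-order reduction sequence:
  succ (succ ((\(α : Nat). \(q : Nat). elimNat (\(r : Nat). Nat) q (\(κ : Nat). \(k : Nat). succ k) α) 0 1))
  ~> succ (succ ((\(α : Nat). elimNat (\(q : Nat). Nat) α (\(r : Nat). \(κ : Nat). succ κ) 0) 1))
  ~> succ (succ (elimNat (\(α : Nat). Nat) 1 (\(q : Nat). \(r : Nat). succ r) 0))
  ~> 3
type:
  Nat


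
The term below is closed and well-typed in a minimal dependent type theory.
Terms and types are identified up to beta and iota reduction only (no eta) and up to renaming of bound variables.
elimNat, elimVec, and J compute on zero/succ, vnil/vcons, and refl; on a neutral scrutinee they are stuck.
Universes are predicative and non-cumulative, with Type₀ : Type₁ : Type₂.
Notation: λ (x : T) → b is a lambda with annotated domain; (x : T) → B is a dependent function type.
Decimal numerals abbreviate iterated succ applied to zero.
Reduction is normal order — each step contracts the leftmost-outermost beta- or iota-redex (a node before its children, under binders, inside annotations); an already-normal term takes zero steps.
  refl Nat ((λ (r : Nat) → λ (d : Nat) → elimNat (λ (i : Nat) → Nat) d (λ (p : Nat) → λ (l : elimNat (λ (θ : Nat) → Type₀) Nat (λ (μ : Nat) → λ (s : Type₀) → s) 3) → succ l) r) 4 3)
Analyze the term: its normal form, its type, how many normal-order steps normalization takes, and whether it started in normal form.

normal form:
  refl Nat 7
inferred type:
  Eq Nat 7 7
normal-order step count: 15
started in normal form: no
first redex: a beta-redex


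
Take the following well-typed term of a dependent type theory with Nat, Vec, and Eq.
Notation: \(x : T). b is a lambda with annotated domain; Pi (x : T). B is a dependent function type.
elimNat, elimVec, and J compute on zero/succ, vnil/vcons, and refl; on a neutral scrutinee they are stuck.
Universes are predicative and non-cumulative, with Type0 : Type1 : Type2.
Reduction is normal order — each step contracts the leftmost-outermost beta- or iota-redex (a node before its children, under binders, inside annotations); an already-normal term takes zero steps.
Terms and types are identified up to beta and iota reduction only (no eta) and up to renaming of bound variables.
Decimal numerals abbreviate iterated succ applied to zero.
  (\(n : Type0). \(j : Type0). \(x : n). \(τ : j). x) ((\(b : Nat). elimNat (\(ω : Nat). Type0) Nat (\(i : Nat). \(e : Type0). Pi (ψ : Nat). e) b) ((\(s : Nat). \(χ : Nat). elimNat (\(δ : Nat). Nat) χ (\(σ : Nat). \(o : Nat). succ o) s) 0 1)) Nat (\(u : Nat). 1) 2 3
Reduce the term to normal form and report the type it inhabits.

normal form:
  1
the term's type:
  Nat


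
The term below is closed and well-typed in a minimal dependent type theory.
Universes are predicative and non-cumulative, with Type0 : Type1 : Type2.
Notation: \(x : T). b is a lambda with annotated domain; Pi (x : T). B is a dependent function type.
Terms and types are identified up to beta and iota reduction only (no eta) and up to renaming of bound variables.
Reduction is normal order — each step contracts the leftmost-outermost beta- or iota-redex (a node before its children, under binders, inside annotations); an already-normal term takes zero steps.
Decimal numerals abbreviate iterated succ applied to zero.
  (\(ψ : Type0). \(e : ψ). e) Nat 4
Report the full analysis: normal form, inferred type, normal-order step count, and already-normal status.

reduced normal form:
  4
inferred type:
  Nat
normal-order step count: 2
started in normal form: no
first contracted redex: a beta-redex


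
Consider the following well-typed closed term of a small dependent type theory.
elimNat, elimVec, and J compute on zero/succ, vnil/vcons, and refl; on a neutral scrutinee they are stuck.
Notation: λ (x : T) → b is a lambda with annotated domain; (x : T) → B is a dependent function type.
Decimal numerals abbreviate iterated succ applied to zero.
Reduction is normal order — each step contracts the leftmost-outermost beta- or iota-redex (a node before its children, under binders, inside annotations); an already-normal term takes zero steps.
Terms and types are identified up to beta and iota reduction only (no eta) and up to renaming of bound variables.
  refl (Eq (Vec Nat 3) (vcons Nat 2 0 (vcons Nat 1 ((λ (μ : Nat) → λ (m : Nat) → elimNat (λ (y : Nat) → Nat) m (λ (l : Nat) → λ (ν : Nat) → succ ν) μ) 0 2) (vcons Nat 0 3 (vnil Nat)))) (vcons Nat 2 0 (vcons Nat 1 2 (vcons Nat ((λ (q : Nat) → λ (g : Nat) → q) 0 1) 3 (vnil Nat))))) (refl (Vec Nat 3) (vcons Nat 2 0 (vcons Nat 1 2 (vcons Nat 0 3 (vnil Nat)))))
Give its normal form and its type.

reduced normal form:
  refl (Eq (Vec Nat 3) (vcons Nat 2 0 (vcons Nat 1 2 (vcons Nat 0 3 (vnil Nat)))) (vcons Nat 2 0 (vcons Nat 1 2 (vcons Nat 0 3 (vnil Nat))))) (refl (Vec Nat 3) (vcons Nat 2 0 (vcons Nat 1 2 (vcons Nat 0 3 (vnil Nat)))))
inferred type:
  Eq (Eq (Vec Nat 3) (vcons Nat 2 0 (vcons Nat 1 2 (vcons Nat 0 3 (vnil Nat)))) (vcons Nat 2 0 (vcons Nat 1 2 (vcons Nat 0 3 (vnil Nat))))) (refl (Vec Nat 3) (vcons Nat 2 0 (vcons Nat 1 2 (vcons Nat 0 3 (vnil Nat))))) (refl (Vec Nat 3) (vcons Nat 2 0 (vcons Nat 1 2 (vcons Nat 0 3 (vnil Nat)))))
observation: contracting a beta-redex first, the term normalizes in 5 steps.


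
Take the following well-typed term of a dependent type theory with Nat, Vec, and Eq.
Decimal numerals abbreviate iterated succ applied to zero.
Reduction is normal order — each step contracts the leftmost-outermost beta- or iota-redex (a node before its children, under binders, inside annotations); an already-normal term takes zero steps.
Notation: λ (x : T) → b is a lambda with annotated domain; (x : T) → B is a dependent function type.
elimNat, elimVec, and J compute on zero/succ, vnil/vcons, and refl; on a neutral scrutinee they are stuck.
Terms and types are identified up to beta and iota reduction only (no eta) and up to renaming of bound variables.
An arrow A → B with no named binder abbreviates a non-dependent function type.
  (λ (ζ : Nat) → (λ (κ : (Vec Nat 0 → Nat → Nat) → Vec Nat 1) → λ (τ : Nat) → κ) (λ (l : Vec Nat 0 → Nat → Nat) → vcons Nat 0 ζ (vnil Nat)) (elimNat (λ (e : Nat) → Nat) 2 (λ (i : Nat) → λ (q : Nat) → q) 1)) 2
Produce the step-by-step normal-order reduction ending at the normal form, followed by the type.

reduction (normal order):
  (λ (ζ : Nat) → (λ (κ : (Vec Nat 0 → Nat → Nat) → Vec Nat 1) → λ (τ : Nat) → κ) (λ (l : Vec Nat 0 → Nat → Nat) → vcons Nat 0 ζ (vnil Nat)) (elimNat (λ (e : Nat) → Nat) 2 (λ (i : Nat) → λ (q : Nat) → q) 1)) 2
  ~> (λ (ζ : (Vec Nat 0 → Nat → Nat) → Vec Nat 1) → λ (κ : Nat) → ζ) (λ (τ : Vec Nat 0 → Nat → Nat) → vcons Nat 0 2 (vnil Nat)) (elimNat (λ (l : Nat) → Nat) 2 (λ (e : Nat) → λ (i : Nat) → i) 1)
  ~> (λ (ζ : Nat) → λ (κ : Vec Nat 0 → Nat → Nat) → vcons Nat 0 2 (vnil Nat)) (elimNat (λ (τ : Nat) → Nat) 2 (λ (l : Nat) → λ (e : Nat) → e) 1)
  ~> λ (ζ : Vec Nat 0 → Nat → Nat) → vcons Nat 0 2 (vnil Nat)
the term's type:
  (Vec Nat 0 → Nat → Nat) → Vec Nat 1


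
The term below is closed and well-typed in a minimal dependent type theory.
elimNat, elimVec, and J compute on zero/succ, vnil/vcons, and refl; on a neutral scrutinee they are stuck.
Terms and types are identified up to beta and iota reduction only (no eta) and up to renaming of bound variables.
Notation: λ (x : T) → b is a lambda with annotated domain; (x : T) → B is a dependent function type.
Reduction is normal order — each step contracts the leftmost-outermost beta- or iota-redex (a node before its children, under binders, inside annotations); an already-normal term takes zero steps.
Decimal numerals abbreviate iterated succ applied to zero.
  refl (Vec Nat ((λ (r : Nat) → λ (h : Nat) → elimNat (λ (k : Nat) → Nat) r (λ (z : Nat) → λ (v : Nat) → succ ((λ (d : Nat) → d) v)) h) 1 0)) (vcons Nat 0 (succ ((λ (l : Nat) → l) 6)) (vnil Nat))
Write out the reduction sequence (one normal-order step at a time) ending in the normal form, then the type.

normal-order reduction sequence:
  refl (Vec Nat ((λ (r : Nat) → λ (h : Nat) → elimNat (λ (k : Nat) → Nat) r (λ (z : Nat) → λ (v : Nat) → succ ((λ (d : Nat) → d) v)) h) 1 0)) (vcons Nat 0 (succ ((λ (l : Nat) → l) 6)) (vnil Nat))
  ~> refl (Vec Nat ((λ (r : Nat) → elimNat (λ (h : Nat) → Nat) 1 (λ (k : Nat) → λ (z : Nat) → succ ((λ (v : Nat) → v) z)) r) 0)) (vcons Nat 0 (succ ((λ (d : Nat) → d) 6)) (vnil Nat))
  ~> refl (Vec Nat (elimNat (λ (r : Nat) → Nat) 1 (λ (h : Nat) → λ (k : Nat) → succ ((λ (z : Nat) → z) k)) 0)) (vcons Nat 0 (succ ((λ (v : Nat) → v) 6)) (vnil Nat))
  ~> refl (Vec Nat 1) (vcons Nat 0 (succ ((λ (r : Nat) → r) 6)) (vnil Nat))
  ~> refl (Vec Nat 1) (vcons Nat 0 7 (vnil Nat))
inferred type:
  Eq (Vec Nat 1) (vcons Nat 0 7 (vnil Nat)) (vcons Nat 0 7 (vnil Nat))


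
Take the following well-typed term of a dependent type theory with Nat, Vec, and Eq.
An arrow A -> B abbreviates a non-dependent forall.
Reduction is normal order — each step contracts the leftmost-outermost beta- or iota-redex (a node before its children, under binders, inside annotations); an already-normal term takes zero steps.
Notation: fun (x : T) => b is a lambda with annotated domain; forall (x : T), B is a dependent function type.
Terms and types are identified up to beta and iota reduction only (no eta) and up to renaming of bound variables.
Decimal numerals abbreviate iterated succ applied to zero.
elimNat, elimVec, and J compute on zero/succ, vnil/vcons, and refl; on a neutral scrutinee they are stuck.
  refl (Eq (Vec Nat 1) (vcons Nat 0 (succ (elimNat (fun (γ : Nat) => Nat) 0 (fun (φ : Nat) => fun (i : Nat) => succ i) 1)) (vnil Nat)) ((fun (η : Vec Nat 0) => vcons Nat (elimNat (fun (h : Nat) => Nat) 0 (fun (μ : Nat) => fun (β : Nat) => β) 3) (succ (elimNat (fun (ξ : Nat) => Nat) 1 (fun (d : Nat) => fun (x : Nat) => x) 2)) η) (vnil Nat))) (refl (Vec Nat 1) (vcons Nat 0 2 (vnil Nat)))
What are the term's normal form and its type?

reduced normal form:
  refl (Eq (Vec Nat 1) (vcons Nat 0 2 (vnil Nat)) (vcons Nat 0 2 (vnil Nat))) (refl (Vec Nat 1) (vcons Nat 0 2 (vnil Nat)))
type:
  Eq (Eq (Vec Nat 1) (vcons Nat 0 2 (vnil Nat)) (vcons Nat 0 2 (vnil Nat))) (refl (Vec Nat 1) (vcons Nat 0 2 (vnil Nat))) (refl (Vec Nat 1) (vcons Nat 0 2 (vnil Nat)))


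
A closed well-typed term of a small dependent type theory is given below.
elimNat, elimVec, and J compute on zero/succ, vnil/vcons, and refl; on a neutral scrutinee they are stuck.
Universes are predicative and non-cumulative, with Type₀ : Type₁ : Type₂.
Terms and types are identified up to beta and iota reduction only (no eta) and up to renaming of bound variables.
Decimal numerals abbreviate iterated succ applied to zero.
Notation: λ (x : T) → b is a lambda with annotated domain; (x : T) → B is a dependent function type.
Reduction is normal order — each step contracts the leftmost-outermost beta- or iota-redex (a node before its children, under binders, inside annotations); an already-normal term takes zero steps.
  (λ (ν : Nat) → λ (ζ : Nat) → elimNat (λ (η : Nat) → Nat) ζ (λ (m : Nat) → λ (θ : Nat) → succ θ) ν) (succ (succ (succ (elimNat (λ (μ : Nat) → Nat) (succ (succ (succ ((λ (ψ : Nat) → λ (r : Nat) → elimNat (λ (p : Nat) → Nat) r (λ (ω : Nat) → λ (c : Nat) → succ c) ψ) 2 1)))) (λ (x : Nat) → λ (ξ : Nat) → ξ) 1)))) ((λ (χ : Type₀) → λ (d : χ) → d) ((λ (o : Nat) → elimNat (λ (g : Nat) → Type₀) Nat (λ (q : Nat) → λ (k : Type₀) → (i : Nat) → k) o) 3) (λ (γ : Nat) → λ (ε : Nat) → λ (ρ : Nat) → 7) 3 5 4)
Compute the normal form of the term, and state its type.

normal form:
  16
type:
  Nat


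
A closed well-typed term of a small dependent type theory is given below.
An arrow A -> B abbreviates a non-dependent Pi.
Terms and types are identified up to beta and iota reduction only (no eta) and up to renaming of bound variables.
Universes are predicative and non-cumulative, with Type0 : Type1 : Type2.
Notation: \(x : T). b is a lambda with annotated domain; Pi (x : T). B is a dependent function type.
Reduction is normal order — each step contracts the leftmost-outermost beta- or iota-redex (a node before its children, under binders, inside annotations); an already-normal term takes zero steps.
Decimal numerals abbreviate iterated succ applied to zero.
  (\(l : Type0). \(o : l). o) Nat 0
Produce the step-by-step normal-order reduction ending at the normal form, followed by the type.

normal-order reduction:
  (\(l : Type0). \(o : l). o) Nat 0
  ~> (\(l : Nat). l) 0
  ~> 0
inferred type:
  Nat


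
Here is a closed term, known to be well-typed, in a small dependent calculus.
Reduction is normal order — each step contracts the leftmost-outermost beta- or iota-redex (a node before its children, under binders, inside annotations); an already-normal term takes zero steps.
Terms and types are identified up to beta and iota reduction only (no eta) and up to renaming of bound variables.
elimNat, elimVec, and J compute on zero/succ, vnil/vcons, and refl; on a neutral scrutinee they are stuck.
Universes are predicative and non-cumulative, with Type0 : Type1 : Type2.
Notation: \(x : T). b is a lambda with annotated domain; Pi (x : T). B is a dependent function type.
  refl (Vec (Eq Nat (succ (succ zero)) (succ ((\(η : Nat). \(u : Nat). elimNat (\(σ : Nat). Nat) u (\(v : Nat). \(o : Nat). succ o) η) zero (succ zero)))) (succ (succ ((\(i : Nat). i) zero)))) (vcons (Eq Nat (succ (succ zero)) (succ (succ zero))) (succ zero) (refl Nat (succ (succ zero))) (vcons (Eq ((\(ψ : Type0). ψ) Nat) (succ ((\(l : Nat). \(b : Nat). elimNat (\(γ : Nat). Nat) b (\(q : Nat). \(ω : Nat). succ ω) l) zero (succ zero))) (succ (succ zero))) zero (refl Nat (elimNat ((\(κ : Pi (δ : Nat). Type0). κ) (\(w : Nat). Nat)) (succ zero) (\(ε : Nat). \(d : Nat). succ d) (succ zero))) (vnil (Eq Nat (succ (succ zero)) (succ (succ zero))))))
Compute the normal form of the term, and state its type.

normal form:
  refl (Vec (Eq Nat (succ (succ zero)) (succ (succ zero))) (succ (succ zero))) (vcons (Eq Nat (succ (succ zero)) (succ (succ zero))) (succ zero) (refl Nat (succ (succ zero))) (vcons (Eq Nat (succ (succ zero)) (succ (succ zero))) zero (refl Nat (succ (succ zero))) (vnil (Eq Nat (succ (succ zero)) (succ (succ zero))))))
type:
  Eq (Vec (Eq Nat (succ (succ zero)) (succ (succ zero))) (succ (succ zero))) (vcons (Eq Nat (succ (succ zero)) (succ (succ zero))) (succ zero) (refl Nat (succ (succ zero))) (vcons (Eq Nat (succ (succ zero)) (succ (succ zero))) zero (refl Nat (succ (succ zero))) (vnil (Eq Nat (succ (succ zero)) (succ (succ zero)))))) (vcons (Eq Nat (succ (succ zero)) (succ (succ zero))) (succ zero) (refl Nat (succ (succ zero))) (vcons (Eq Nat (succ (succ zero)) (succ (succ zero))) zero (refl Nat (succ (succ zero))) (vnil (Eq Nat (succ (succ zero)) (succ (succ zero))))))
observation: contracting a beta-redex first, the term normalizes in 12 steps.


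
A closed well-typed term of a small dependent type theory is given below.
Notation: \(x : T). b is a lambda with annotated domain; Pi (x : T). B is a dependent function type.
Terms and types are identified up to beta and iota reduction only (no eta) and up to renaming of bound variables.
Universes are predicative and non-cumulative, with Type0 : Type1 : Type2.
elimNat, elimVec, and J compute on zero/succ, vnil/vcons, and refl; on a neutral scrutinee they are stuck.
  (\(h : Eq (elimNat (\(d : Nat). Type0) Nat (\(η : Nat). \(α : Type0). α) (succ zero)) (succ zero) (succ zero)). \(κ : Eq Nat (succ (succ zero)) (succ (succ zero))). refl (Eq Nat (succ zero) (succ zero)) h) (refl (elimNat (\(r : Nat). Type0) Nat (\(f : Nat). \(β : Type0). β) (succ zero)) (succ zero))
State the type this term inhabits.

type:
  Pi (h : Eq Nat (succ (succ zero)) (succ (succ zero))). Eq (Eq Nat (succ zero) (succ zero)) (refl Nat (succ zero)) (refl Nat (succ zero))


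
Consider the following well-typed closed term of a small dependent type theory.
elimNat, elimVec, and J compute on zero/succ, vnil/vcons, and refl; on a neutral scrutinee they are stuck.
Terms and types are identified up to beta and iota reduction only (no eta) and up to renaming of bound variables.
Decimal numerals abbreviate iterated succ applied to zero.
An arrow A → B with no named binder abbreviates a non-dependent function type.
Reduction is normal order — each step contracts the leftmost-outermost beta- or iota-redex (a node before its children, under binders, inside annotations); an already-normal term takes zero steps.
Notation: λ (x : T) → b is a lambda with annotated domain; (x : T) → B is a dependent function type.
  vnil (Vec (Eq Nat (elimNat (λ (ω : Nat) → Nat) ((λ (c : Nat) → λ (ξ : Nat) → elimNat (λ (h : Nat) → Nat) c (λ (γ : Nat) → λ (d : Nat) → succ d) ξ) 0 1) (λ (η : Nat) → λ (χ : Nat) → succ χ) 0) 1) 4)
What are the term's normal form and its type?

normal form:
  vnil (Vec (Eq Nat 1 1) 4)
inferred type:
  Vec (Vec (Eq Nat 1 1) 4) 0


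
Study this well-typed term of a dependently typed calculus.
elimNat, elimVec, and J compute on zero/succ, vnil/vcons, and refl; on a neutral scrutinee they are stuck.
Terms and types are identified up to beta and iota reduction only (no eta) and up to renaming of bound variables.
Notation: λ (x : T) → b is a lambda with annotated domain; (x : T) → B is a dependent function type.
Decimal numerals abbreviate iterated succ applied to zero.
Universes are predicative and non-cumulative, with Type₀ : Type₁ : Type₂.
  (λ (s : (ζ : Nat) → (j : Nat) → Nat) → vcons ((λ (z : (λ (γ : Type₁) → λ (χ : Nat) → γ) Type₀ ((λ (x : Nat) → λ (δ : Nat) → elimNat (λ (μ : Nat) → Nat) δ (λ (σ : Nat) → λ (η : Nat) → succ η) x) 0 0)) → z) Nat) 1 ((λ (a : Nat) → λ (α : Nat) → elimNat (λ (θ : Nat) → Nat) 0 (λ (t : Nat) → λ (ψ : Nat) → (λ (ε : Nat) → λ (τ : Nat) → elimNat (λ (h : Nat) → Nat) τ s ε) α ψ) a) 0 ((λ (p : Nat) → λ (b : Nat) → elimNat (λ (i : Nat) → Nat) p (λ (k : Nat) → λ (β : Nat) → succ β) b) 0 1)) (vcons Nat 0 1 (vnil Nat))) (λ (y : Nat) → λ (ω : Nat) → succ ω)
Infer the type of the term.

inferred type:
  Vec Nat 2


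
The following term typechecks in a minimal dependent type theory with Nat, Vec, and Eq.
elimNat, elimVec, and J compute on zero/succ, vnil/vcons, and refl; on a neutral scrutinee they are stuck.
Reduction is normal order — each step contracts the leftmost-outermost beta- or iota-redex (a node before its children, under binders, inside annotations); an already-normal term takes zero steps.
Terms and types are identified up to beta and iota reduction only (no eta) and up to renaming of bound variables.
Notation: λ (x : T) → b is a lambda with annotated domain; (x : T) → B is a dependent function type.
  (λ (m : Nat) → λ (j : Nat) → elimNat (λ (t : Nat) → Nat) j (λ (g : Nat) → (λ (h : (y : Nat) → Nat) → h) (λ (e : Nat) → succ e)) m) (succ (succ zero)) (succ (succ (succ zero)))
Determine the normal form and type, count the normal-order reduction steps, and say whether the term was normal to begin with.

normal form:
  succ (succ (succ (succ (succ zero))))
inferred type:
  Nat
steps to reach normal form (normal order): 11
term was already normal: no
first redex: a beta-redex


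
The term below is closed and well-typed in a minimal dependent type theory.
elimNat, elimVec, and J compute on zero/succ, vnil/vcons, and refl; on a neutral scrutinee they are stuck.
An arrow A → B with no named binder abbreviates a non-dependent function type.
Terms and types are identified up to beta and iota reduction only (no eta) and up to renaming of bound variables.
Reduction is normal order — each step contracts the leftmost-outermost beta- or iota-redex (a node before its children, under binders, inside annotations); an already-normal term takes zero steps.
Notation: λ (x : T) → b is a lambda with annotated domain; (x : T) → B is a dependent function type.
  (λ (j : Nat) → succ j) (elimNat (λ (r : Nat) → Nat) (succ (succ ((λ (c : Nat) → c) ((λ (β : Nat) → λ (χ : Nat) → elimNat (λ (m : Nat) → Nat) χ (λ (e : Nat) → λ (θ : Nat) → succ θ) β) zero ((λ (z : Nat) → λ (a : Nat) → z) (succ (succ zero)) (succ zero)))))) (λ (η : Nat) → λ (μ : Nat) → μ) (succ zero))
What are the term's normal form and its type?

resulting normal form:
  succ (succ (succ (succ (succ zero))))
the term's type:
  Nat


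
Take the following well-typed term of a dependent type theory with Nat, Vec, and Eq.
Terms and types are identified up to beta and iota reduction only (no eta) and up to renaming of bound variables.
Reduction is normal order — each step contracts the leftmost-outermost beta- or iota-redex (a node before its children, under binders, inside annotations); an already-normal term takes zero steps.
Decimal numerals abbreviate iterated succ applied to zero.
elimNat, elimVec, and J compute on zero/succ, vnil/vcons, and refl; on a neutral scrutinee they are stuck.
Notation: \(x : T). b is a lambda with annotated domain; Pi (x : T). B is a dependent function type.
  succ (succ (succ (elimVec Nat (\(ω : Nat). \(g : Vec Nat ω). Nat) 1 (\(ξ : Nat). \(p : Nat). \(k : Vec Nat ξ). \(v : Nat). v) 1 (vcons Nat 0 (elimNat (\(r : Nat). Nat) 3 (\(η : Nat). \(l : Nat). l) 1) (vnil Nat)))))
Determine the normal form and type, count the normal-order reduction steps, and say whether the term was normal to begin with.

reduced normal form:
  4
type:
  Nat
reduction steps (normal order): 6
already normal: no
first redex: an elimVec iota-redex


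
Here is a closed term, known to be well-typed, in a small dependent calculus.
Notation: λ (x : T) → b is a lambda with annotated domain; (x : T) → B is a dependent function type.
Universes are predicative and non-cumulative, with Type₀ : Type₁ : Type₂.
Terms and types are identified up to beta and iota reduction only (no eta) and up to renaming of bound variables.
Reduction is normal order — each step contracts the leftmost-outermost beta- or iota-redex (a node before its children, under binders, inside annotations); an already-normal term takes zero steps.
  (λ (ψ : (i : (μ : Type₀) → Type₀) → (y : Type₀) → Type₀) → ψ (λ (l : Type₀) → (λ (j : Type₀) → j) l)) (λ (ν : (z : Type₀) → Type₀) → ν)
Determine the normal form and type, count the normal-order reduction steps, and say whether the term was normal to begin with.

reduced normal form:
  λ (ψ : Type₀) → ψ
the term's type:
  (ψ : Type₀) → Type₀
normal-order step count: 3
term was already normal: no
first contracted redex: a beta-redex


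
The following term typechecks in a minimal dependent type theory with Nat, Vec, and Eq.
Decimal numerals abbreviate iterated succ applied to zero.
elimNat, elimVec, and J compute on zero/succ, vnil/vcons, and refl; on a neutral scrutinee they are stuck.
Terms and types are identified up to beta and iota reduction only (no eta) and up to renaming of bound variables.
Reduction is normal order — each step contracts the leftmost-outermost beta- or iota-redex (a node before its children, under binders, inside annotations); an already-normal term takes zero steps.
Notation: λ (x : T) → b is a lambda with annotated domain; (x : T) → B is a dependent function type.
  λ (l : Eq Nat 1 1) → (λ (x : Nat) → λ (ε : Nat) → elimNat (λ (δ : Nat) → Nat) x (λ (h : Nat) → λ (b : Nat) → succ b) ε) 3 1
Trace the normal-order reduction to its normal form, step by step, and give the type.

normal-order reduction:
  λ (l : Eq Nat 1 1) → (λ (x : Nat) → λ (ε : Nat) → elimNat (λ (δ : Nat) → Nat) x (λ (h : Nat) → λ (b : Nat) → succ b) ε) 3 1
  ~> λ (l : Eq Nat 1 1) → (λ (x : Nat) → elimNat (λ (ε : Nat) → Nat) 3 (λ (δ : Nat) → λ (h : Nat) → succ h) x) 1
  ~> λ (l : Eq Nat 1 1) → elimNat (λ (x : Nat) → Nat) 3 (λ (ε : Nat) → λ (δ : Nat) → succ δ) 1
  ~> λ (l : Eq Nat 1 1) → (λ (x : Nat) → λ (ε : Nat) → succ ε) 0 (elimNat (λ (δ : Nat) → Nat) 3 (λ (h : Nat) → λ (b : Nat) → succ b) 0)
  ~> λ (l : Eq Nat 1 1) → (λ (x : Nat) → succ x) (elimNat (λ (ε : Nat) → Nat) 3 (λ (δ : Nat) → λ (h : Nat) → succ h) 0)
  ~> λ (l : Eq Nat 1 1) → succ (elimNat (λ (x : Nat) → Nat) 3 (λ (ε : Nat) → λ (δ : Nat) → succ δ) 0)
  ~> λ (l : Eq Nat 1 1) → 4
the term's type:
  (l : Eq Nat 1 1) → Nat


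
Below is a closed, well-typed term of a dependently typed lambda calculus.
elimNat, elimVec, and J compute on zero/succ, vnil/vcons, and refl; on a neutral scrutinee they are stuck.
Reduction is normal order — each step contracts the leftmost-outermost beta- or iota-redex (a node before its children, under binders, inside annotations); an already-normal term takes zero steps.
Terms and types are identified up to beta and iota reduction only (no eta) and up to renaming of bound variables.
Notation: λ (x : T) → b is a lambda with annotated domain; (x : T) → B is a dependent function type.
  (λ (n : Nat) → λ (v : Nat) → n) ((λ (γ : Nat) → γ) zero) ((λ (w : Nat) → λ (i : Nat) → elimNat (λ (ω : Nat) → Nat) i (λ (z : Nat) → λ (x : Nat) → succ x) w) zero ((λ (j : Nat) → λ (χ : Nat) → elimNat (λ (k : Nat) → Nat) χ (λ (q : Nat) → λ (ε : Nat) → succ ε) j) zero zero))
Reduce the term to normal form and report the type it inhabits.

reduced normal form:
  zero
inferred type:
  Nat


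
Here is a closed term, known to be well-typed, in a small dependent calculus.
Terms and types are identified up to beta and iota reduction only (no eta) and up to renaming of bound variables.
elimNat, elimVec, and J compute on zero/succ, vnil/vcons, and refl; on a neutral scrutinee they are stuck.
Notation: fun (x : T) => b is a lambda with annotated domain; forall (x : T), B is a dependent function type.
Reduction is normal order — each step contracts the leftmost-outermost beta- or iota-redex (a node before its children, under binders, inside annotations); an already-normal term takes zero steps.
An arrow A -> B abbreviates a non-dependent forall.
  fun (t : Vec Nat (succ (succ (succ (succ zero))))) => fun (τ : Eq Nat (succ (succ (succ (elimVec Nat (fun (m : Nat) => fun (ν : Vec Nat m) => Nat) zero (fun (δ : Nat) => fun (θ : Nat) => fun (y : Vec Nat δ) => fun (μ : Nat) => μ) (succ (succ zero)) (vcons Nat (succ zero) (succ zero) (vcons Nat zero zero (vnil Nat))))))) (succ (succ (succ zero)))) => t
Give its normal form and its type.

normal form:
  fun (t : Vec Nat (succ (succ (succ (succ zero))))) => fun (τ : Eq Nat (succ (succ (succ zero))) (succ (succ (succ zero)))) => t
inferred type:
  Vec Nat (succ (succ (succ (succ zero)))) -> Eq Nat (succ (succ (succ zero))) (succ (succ (succ zero))) -> Vec Nat (succ (succ (succ (succ zero))))
observation: normalization takes exactly 11 steps under the normal-order strategy.


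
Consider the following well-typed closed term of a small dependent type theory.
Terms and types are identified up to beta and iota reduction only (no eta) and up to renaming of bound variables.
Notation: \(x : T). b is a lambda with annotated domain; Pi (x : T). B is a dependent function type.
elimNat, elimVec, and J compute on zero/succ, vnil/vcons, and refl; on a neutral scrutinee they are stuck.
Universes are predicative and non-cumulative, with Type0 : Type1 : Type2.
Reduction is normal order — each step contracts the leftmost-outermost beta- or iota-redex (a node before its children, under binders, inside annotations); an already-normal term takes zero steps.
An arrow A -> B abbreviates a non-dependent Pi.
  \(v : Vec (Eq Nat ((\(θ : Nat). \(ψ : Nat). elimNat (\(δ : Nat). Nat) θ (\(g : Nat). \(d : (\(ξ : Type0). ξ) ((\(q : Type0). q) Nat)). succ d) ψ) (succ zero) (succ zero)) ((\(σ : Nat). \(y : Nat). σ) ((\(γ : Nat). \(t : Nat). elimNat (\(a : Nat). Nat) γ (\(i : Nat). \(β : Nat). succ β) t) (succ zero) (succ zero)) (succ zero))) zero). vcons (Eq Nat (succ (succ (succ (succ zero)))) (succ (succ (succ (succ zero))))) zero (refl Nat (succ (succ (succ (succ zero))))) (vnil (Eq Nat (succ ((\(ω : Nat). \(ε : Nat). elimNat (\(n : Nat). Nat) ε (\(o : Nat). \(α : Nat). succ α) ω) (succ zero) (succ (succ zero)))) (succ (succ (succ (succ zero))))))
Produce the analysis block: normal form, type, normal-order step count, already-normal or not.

resulting normal form:
  \(v : Vec (Eq Nat (succ (succ zero)) (succ (succ zero))) zero). vcons (Eq Nat (succ (succ (succ (succ zero)))) (succ (succ (succ (succ zero))))) zero (refl Nat (succ (succ (succ (succ zero))))) (vnil (Eq Nat (succ (succ (succ (succ zero)))) (succ (succ (succ (succ zero))))))
type:
  Vec (Eq Nat (succ (succ zero)) (succ (succ zero))) zero -> Vec (Eq Nat (succ (succ (succ (succ zero)))) (succ (succ (succ (succ zero))))) (succ zero)
reduction steps (normal order): 20
already normal: no
first redex: a beta-redex


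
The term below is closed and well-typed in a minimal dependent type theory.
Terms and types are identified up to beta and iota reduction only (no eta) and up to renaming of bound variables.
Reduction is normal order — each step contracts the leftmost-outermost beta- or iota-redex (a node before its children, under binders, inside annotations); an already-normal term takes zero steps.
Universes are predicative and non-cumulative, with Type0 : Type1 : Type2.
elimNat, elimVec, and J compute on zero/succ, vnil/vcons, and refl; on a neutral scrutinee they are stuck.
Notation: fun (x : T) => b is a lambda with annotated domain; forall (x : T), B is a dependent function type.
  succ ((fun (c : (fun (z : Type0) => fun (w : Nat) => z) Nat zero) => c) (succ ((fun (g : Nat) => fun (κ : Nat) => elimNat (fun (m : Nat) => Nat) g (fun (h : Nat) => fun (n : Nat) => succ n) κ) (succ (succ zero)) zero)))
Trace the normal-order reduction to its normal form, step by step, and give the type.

normal-order reduction:
  succ ((fun (c : (fun (z : Type0) => fun (w : Nat) => z) Nat zero) => c) (succ ((fun (g : Nat) => fun (κ : Nat) => elimNat (fun (m : Nat) => Nat) g (fun (h : Nat) => fun (n : Nat) => succ n) κ) (succ (succ zero)) zero)))
  ~> succ (succ ((fun (c : Nat) => fun (z : Nat) => elimNat (fun (w : Nat) => Nat) c (fun (g : Nat) => fun (κ : Nat) => succ κ) z) (succ (succ zero)) zero))
  ~> succ (succ ((fun (c : Nat) => elimNat (fun (z : Nat) => Nat) (succ (succ zero)) (fun (w : Nat) => fun (g : Nat) => succ g) c) zero))
  ~> succ (succ (elimNat (fun (c : Nat) => Nat) (succ (succ zero)) (fun (z : Nat) => fun (w : Nat) => succ w) zero))
  ~> succ (succ (succ (succ zero)))
type:
  Nat


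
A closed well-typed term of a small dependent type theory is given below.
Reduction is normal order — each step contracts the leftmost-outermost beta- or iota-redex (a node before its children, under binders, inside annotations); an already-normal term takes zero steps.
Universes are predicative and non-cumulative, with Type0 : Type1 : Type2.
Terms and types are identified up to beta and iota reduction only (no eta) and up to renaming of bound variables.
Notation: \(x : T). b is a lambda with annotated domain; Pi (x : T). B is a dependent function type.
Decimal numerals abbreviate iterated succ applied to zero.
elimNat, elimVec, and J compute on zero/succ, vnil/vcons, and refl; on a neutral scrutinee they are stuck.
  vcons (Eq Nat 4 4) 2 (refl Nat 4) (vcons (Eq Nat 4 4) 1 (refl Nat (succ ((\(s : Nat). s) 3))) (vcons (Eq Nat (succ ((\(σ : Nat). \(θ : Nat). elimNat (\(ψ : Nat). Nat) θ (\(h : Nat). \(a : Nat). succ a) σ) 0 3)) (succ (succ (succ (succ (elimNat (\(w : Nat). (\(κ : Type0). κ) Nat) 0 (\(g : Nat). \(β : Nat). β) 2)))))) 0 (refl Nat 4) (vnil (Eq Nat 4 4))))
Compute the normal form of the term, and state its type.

resulting normal form:
  vcons (Eq Nat 4 4) 2 (refl Nat 4) (vcons (Eq Nat 4 4) 1 (refl Nat 4) (vcons (Eq Nat 4 4) 0 (refl Nat 4) (vnil (Eq Nat 4 4))))
the term's type:
  Vec (Eq Nat 4 4) 3
observation: 11 normal-order steps normalize the term, beginning with a beta-redex.


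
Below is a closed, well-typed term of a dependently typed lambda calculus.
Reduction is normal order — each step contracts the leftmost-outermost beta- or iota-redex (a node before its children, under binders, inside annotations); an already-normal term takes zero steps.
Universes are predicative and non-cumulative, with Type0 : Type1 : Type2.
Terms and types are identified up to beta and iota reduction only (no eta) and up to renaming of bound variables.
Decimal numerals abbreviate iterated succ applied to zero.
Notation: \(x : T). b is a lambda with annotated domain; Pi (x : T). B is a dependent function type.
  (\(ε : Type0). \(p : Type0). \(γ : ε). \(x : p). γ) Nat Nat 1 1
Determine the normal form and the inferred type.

reduced normal form:
  1
inferred type:
  Nat
observation: 4 normal-order steps separate the term from its normal form.


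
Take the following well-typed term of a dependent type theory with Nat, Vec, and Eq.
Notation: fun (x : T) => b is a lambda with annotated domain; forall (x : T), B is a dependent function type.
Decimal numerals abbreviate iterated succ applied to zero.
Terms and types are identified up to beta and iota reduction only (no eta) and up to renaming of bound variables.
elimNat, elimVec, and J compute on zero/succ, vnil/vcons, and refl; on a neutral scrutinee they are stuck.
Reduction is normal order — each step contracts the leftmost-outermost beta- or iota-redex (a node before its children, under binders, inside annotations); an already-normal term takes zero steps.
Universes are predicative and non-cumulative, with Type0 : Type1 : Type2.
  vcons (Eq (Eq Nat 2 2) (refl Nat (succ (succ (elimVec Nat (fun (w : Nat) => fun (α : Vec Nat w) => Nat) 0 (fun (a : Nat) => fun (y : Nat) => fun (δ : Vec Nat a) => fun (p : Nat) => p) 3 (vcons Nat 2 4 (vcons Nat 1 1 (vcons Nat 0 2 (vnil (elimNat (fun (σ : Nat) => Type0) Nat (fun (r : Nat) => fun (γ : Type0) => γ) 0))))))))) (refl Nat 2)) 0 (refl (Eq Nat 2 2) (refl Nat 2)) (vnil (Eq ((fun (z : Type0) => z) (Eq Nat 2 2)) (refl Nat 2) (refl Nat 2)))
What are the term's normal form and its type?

resulting normal form:
  vcons (Eq (Eq Nat 2 2) (refl Nat 2) (refl Nat 2)) 0 (refl (Eq Nat 2 2) (refl Nat 2)) (vnil (Eq (Eq Nat 2 2) (refl Nat 2) (refl Nat 2)))
inferred type:
  Vec (Eq (Eq Nat 2 2) (refl Nat 2) (refl Nat 2)) 1
observation: contracting an elimVec iota-redex first, the term normalizes in 17 steps.


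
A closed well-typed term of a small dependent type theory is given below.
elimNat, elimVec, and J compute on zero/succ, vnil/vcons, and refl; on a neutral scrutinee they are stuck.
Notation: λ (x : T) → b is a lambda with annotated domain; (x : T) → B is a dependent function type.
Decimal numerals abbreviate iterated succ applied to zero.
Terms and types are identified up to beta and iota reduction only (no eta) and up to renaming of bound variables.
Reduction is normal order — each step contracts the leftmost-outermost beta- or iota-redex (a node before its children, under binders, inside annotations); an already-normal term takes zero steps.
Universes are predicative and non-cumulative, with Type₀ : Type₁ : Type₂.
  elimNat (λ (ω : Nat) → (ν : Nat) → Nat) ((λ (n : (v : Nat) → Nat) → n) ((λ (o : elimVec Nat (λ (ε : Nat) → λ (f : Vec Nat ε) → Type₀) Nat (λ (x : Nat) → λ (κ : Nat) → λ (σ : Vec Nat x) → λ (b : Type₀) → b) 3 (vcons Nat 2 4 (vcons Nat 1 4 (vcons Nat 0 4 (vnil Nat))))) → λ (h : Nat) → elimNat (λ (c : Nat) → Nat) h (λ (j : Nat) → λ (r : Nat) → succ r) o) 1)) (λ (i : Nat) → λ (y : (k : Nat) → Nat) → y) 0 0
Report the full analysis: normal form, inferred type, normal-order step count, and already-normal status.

resulting normal form:
  1
the term's type:
  Nat
reduction steps (normal order): 8
already normal: no
first redex: an elimNat iota-redex


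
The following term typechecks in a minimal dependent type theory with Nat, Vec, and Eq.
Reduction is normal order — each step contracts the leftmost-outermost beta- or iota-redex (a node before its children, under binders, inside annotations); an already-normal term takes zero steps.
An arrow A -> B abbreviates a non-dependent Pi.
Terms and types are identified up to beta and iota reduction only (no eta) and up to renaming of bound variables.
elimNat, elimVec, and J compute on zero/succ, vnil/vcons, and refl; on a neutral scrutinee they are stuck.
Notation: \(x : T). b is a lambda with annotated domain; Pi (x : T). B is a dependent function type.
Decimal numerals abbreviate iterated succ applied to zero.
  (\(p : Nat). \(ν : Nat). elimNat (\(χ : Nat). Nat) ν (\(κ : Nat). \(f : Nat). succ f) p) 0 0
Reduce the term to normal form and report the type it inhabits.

reduced normal form:
  0
type:
  Nat


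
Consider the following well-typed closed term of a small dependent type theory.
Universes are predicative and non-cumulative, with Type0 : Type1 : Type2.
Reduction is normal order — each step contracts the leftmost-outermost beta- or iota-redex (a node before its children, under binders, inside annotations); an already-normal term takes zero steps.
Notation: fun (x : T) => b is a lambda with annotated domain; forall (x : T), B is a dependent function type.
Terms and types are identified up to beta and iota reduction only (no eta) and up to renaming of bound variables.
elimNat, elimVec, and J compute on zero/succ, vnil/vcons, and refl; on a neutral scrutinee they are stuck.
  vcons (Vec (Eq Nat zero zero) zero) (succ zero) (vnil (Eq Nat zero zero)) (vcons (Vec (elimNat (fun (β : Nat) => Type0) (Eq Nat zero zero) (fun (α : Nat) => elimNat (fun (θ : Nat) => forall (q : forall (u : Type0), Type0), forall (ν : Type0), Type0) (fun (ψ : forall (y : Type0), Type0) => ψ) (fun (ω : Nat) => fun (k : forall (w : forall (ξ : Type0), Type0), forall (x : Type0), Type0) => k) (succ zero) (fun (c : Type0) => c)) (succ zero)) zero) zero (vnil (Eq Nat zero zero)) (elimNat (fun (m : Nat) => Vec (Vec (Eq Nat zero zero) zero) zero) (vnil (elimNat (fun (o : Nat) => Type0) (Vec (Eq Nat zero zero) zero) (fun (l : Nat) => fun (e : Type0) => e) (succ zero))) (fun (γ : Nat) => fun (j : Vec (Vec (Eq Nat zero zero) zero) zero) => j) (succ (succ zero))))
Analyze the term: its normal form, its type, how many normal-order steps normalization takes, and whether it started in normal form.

resulting normal form:
  vcons (Vec (Eq Nat zero zero) zero) (succ zero) (vnil (Eq Nat zero zero)) (vcons (Vec (Eq Nat zero zero) zero) zero (vnil (Eq Nat zero zero)) (vnil (Vec (Eq Nat zero zero) zero)))
type:
  Vec (Vec (Eq Nat zero zero) zero) (succ (succ zero))
steps to reach normal form (normal order): 20
started in normal form: no
first contracted redex: an elimNat iota-redex


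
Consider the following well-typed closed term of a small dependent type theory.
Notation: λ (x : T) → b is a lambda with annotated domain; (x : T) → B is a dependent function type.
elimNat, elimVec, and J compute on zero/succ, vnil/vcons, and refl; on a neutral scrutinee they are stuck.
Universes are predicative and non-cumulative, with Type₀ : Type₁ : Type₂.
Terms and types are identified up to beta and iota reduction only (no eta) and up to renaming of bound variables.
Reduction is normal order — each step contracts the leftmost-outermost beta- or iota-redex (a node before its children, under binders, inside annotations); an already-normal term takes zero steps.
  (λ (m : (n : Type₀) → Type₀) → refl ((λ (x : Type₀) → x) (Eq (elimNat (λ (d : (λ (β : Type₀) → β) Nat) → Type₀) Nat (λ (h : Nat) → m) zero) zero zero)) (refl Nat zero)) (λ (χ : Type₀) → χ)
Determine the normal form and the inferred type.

reduced normal form:
  refl (Eq Nat zero zero) (refl Nat zero)
inferred type:
  Eq (Eq Nat zero zero) (refl Nat zero) (refl Nat zero)
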